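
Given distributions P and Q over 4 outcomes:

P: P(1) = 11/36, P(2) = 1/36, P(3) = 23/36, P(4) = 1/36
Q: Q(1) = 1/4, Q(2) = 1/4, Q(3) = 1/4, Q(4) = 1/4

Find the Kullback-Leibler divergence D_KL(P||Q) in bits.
0.7772 bits

D_KL(P||Q) = Σ P(x) log₂(P(x)/Q(x))

Computing term by term:
  P(1)·log₂(P(1)/Q(1)) = (11/36)·log₂((11/36)/(1/4)) = 0.08846
  P(2)·log₂(P(2)/Q(2)) = (1/36)·log₂((1/36)/(1/4)) = -0.08805
  P(3)·log₂(P(3)/Q(3)) = (23/36)·log₂((23/36)/(1/4)) = 0.86482
  P(4)·log₂(P(4)/Q(4)) = (1/36)·log₂((1/36)/(1/4)) = -0.08805

D_KL(P||Q) = 0.08846 - 0.08805 + 0.86482 - 0.08805 = 0.77718 ≈ 0.7772 bits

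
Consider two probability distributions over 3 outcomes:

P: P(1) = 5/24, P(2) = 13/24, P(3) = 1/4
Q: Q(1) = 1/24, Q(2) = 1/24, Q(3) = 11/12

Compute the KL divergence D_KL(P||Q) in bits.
2.0195 bits

D_KL(P||Q) = Σ P(x) log₂(P(x)/Q(x))

Computing term by term:
  P(1)·log₂(P(1)/Q(1)) = (5/24)·log₂((5/24)/(1/24)) = 0.48374
  P(2)·log₂(P(2)/Q(2)) = (13/24)·log₂((13/24)/(1/24)) = 2.00440
  P(3)·log₂(P(3)/Q(3)) = (1/4)·log₂((1/4)/(11/12)) = -0.46862

D_KL(P||Q) = 0.48374 + 2.00440 - 0.46862 = 2.01952 ≈ 2.0195 bits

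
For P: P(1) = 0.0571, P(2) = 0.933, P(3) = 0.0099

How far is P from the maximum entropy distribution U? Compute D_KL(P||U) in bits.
1.1899 bits

U(i) = 1/3 for all i

D_KL(P||U) = Σ P(x) log₂(P(x) / (1/3))
           = Σ P(x) log₂(P(x)) + log₂(3)
           = log₂(3) - H(P)

H(P) = -Σ P(x) log₂(P(x)):
  -P(1)·log₂(P(1)) = -(0.0571)·log₂(0.0571) = 0.23584
  -P(2)·log₂(P(2)) = -(0.933)·log₂(0.933) = 0.09335
  -P(3)·log₂(P(3)) = -(0.0099)·log₂(0.0099) = 0.06592
H(P) = 0.23584 + 0.09335 + 0.06592 = 0.39511 bits

log₂(3) = 1.58496 bits

D_KL(P||U) = 1.58496 - 0.39511 = 1.18985 ≈ 1.1899 bits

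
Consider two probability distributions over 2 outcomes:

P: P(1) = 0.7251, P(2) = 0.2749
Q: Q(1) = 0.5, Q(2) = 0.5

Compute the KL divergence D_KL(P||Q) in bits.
0.1516 bits

D_KL(P||Q) = Σ P(x) log₂(P(x)/Q(x))

Computing term by term:
  P(1)·log₂(P(1)/Q(1)) = 0.7251·log₂(0.7251/0.5) = 0.38884
  P(2)·log₂(P(2)/Q(2)) = 0.2749·log₂(0.2749/0.5) = -0.23724

D_KL(P||Q) = 0.38884 - 0.23724 = 0.15160 ≈ 0.1516 bits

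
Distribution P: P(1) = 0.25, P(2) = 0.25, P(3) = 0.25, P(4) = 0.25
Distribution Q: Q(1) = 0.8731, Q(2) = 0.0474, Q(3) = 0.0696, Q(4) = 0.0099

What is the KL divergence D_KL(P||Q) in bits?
1.7745 bits

D_KL(P||Q) = Σ P(x) log₂(P(x)/Q(x))

Computing term by term:
  P(1)·log₂(P(1)/Q(1)) = 0.25·log₂(0.25/0.8731) = -0.45105
  P(2)·log₂(P(2)/Q(2)) = 0.25·log₂(0.25/0.0474) = 0.59974
  P(3)·log₂(P(3)/Q(3)) = 0.25·log₂(0.25/0.0696) = 0.46119
  P(4)·log₂(P(4)/Q(4)) = 0.25·log₂(0.25/0.0099) = 1.16459

D_KL(P||Q) = -0.45105 + 0.59974 + 0.46119 + 1.16459 = 1.77447 ≈ 1.7745 bits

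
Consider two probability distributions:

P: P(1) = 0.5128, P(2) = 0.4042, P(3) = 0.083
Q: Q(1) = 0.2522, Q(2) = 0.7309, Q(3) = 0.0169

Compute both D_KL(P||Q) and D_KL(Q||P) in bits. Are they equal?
D_KL(P||Q) = 0.3702 bits, D_KL(Q||P) = 0.3276 bits. No, they are not equal.

D_KL(P||Q) = Σ P(x) log₂(P(x)/Q(x))

Computing term by term:
  P(1)·log₂(P(1)/Q(1)) = 0.5128·log₂(0.5128/0.2522) = 0.52502
  P(2)·log₂(P(2)/Q(2)) = 0.4042·log₂(0.4042/0.7309) = -0.34543
  P(3)·log₂(P(3)/Q(3)) = 0.083·log₂(0.083/0.0169) = 0.19058

D_KL(P||Q) = 0.52502 - 0.34543 + 0.19058 = 0.37017 ≈ 0.3702 bits

D_KL(Q||P) = Σ Q(x) log₂(Q(x)/P(x))

Computing term by term:
  Q(1)·log₂(Q(1)/P(1)) = 0.2522·log₂(0.2522/0.5128) = -0.25821
  Q(2)·log₂(Q(2)/P(2)) = 0.7309·log₂(0.7309/0.4042) = 0.62463
  Q(3)·log₂(Q(3)/P(3)) = 0.0169·log₂(0.0169/0.083) = -0.03880

D_KL(Q||P) = -0.25821 + 0.62463 - 0.03880 = 0.32762 ≈ 0.3276 bits

These are NOT equal (difference: 0.0426 bits). KL divergence is asymmetric: D_KL(P||Q) ≠ D_KL(Q||P) in general.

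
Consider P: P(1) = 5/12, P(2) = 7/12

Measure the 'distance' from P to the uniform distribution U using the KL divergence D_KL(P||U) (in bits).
0.0201 bits

U(i) = 1/2 for all i

D_KL(P||U) = Σ P(x) log₂(P(x) / (1/2))
           = Σ P(x) log₂(P(x)) + log₂(2)
           = log₂(2) - H(P)

H(P) = -Σ P(x) log₂(P(x)):
  -P(1)·log₂(P(1)) = -(5/12)·log₂(5/12) = 0.52626
  -P(2)·log₂(P(2)) = -(7/12)·log₂(7/12) = 0.45360
H(P) = 0.52626 + 0.45360 = 0.97986 bits

log₂(2) = 1.00000 bits

D_KL(P||U) = 1.00000 - 0.97986 = 0.02014 ≈ 0.0201 bits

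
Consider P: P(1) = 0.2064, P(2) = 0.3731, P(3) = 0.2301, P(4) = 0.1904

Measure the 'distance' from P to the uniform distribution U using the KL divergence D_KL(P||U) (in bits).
0.0561 bits

U(i) = 1/4 for all i

D_KL(P||U) = Σ P(x) log₂(P(x) / (1/4))
           = Σ P(x) log₂(P(x)) + log₂(4)
           = log₂(4) - H(P)

H(P) = -Σ P(x) log₂(P(x)):
  -P(1)·log₂(P(1)) = -(0.2064)·log₂(0.2064) = 0.46987
  -P(2)·log₂(P(2)) = -(0.3731)·log₂(0.3731) = 0.53068
  -P(3)·log₂(P(3)) = -(0.2301)·log₂(0.2301) = 0.48774
  -P(4)·log₂(P(4)) = -(0.1904)·log₂(0.1904) = 0.45561
H(P) = 0.46987 + 0.53068 + 0.48774 + 0.45561 = 1.94390 bits

log₂(4) = 2.00000 bits

D_KL(P||U) = 2.00000 - 1.94390 = 0.05610 ≈ 0.0561 bits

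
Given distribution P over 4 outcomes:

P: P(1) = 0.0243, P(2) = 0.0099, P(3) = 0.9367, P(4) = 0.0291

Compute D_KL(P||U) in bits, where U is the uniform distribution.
1.5669 bits

U(i) = 1/4 for all i

D_KL(P||U) = Σ P(x) log₂(P(x) / (1/4))
           = Σ P(x) log₂(P(x)) + log₂(4)
           = log₂(4) - H(P)

H(P) = -Σ P(x) log₂(P(x)):
  -P(1)·log₂(P(1)) = -(0.0243)·log₂(0.0243) = 0.13032
  -P(2)·log₂(P(2)) = -(0.0099)·log₂(0.0099) = 0.06592
  -P(3)·log₂(P(3)) = -(0.9367)·log₂(0.9367) = 0.08837
  -P(4)·log₂(P(4)) = -(0.0291)·log₂(0.0291) = 0.14849
H(P) = 0.13032 + 0.06592 + 0.08837 + 0.14849 = 0.43310 bits

log₂(4) = 2.00000 bits

D_KL(P||U) = 2.00000 - 0.43310 = 1.56690 ≈ 1.5669 bits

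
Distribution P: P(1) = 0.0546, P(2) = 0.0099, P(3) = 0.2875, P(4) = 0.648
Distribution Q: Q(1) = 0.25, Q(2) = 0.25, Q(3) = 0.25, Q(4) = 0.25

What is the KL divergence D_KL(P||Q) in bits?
0.7824 bits

D_KL(P||Q) = Σ P(x) log₂(P(x)/Q(x))

Computing term by term:
  P(1)·log₂(P(1)/Q(1)) = 0.0546·log₂(0.0546/0.25) = -0.11984
  P(2)·log₂(P(2)/Q(2)) = 0.0099·log₂(0.0099/0.25) = -0.04612
  P(3)·log₂(P(3)/Q(3)) = 0.2875·log₂(0.2875/0.25) = 0.05797
  P(4)·log₂(P(4)/Q(4)) = 0.648·log₂(0.648/0.25) = 0.89039

D_KL(P||Q) = -0.11984 - 0.04612 + 0.05797 + 0.89039 = 0.78240 ≈ 0.7824 bits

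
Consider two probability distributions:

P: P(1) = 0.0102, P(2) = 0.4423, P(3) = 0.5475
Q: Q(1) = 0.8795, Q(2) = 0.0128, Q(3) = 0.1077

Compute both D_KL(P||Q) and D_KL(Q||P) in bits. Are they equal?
D_KL(P||Q) = 3.4793 bits, D_KL(Q||P) = 5.3372 bits. No, they are not equal.

D_KL(P||Q) = Σ P(x) log₂(P(x)/Q(x))

Computing term by term:
  P(1)·log₂(P(1)/Q(1)) = 0.0102·log₂(0.0102/0.8795) = -0.06559
  P(2)·log₂(P(2)/Q(2)) = 0.4423·log₂(0.4423/0.0128) = 2.26051
  P(3)·log₂(P(3)/Q(3)) = 0.5475·log₂(0.5475/0.1077) = 1.28435

D_KL(P||Q) = -0.06559 + 2.26051 + 1.28435 = 3.47927 ≈ 3.4793 bits

D_KL(Q||P) = Σ Q(x) log₂(Q(x)/P(x))

Computing term by term:
  Q(1)·log₂(Q(1)/P(1)) = 0.8795·log₂(0.8795/0.0102) = 5.65522
  Q(2)·log₂(Q(2)/P(2)) = 0.0128·log₂(0.0128/0.4423) = -0.06542
  Q(3)·log₂(Q(3)/P(3)) = 0.1077·log₂(0.1077/0.5475) = -0.25265

D_KL(Q||P) = 5.65522 - 0.06542 - 0.25265 = 5.33715 ≈ 5.3372 bits

These are NOT equal (difference: 1.8579 bits). KL divergence is asymmetric: D_KL(P||Q) ≠ D_KL(Q||P) in general.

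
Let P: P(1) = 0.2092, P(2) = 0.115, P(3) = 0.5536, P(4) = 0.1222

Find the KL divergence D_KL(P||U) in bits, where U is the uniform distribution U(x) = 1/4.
0.3261 bits

U(i) = 1/4 for all i

D_KL(P||U) = Σ P(x) log₂(P(x) / (1/4))
           = Σ P(x) log₂(P(x)) + log₂(4)
           = log₂(4) - H(P)

H(P) = -Σ P(x) log₂(P(x)):
  -P(1)·log₂(P(1)) = -(0.2092)·log₂(0.2092) = 0.47217
  -P(2)·log₂(P(2)) = -(0.115)·log₂(0.115) = 0.35883
  -P(3)·log₂(P(3)) = -(0.5536)·log₂(0.5536) = 0.47227
  -P(4)·log₂(P(4)) = -(0.1222)·log₂(0.1222) = 0.37059
H(P) = 0.47217 + 0.35883 + 0.47227 + 0.37059 = 1.67386 bits

log₂(4) = 2.00000 bits

D_KL(P||U) = 2.00000 - 1.67386 = 0.32614 ≈ 0.3261 bits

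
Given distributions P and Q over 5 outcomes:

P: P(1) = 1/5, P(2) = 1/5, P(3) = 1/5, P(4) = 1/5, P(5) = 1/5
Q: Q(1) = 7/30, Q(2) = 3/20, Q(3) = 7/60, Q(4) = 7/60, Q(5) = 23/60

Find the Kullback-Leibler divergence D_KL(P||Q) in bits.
0.1619 bits

D_KL(P||Q) = Σ P(x) log₂(P(x)/Q(x))

Computing term by term:
  P(1)·log₂(P(1)/Q(1)) = (1/5)·log₂((1/5)/(7/30)) = -0.04448
  P(2)·log₂(P(2)/Q(2)) = (1/5)·log₂((1/5)/(3/20)) = 0.08301
  P(3)·log₂(P(3)/Q(3)) = (1/5)·log₂((1/5)/(7/60)) = 0.15552
  P(4)·log₂(P(4)/Q(4)) = (1/5)·log₂((1/5)/(7/60)) = 0.15552
  P(5)·log₂(P(5)/Q(5)) = (1/5)·log₂((1/5)/(23/60)) = -0.18772

D_KL(P||Q) = -0.04448 + 0.08301 + 0.15552 + 0.15552 - 0.18772 = 0.16185 ≈ 0.1619 bits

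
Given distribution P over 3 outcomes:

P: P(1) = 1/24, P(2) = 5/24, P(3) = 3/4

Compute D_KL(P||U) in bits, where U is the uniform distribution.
0.6112 bits

U(i) = 1/3 for all i

D_KL(P||U) = Σ P(x) log₂(P(x) / (1/3))
           = Σ P(x) log₂(P(x)) + log₂(3)
           = log₂(3) - H(P)

H(P) = -Σ P(x) log₂(P(x)):
  -P(1)·log₂(P(1)) = -(1/24)·log₂(1/24) = 0.19104
  -P(2)·log₂(P(2)) = -(5/24)·log₂(5/24) = 0.47147
  -P(3)·log₂(P(3)) = -(3/4)·log₂(3/4) = 0.31128
H(P) = 0.19104 + 0.47147 + 0.31128 = 0.97379 bits

log₂(3) = 1.58496 bits

D_KL(P||U) = 1.58496 - 0.97379 = 0.61117 ≈ 0.6112 bits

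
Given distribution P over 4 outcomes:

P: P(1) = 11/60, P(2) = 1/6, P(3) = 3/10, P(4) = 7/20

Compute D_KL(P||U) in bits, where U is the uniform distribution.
0.0693 bits

U(i) = 1/4 for all i

D_KL(P||U) = Σ P(x) log₂(P(x) / (1/4))
           = Σ P(x) log₂(P(x)) + log₂(4)
           = log₂(4) - H(P)

H(P) = -Σ P(x) log₂(P(x)):
  -P(1)·log₂(P(1)) = -(11/60)·log₂(11/60) = 0.44870
  -P(2)·log₂(P(2)) = -(1/6)·log₂(1/6) = 0.43083
  -P(3)·log₂(P(3)) = -(3/10)·log₂(3/10) = 0.52109
  -P(4)·log₂(P(4)) = -(7/20)·log₂(7/20) = 0.53010
H(P) = 0.44870 + 0.43083 + 0.52109 + 0.53010 = 1.93072 bits

log₂(4) = 2.00000 bits

D_KL(P||U) = 2.00000 - 1.93072 = 0.06928 ≈ 0.0693 bits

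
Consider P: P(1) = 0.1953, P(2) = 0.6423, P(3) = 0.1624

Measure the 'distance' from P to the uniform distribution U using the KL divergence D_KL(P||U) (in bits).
0.2887 bits

U(i) = 1/3 for all i

D_KL(P||U) = Σ P(x) log₂(P(x) / (1/3))
           = Σ P(x) log₂(P(x)) + log₂(3)
           = log₂(3) - H(P)

H(P) = -Σ P(x) log₂(P(x)):
  -P(1)·log₂(P(1)) = -(0.1953)·log₂(0.1953) = 0.46017
  -P(2)·log₂(P(2)) = -(0.6423)·log₂(0.6423) = 0.41022
  -P(3)·log₂(P(3)) = -(0.1624)·log₂(0.1624) = 0.42587
H(P) = 0.46017 + 0.41022 + 0.42587 = 1.29626 bits

log₂(3) = 1.58496 bits

D_KL(P||U) = 1.58496 - 1.29626 = 0.28870 ≈ 0.2887 bits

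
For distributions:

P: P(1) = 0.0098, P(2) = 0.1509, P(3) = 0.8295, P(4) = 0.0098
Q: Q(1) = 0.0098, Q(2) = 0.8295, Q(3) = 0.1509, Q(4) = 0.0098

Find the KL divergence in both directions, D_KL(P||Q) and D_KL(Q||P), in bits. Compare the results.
D_KL(P||Q) = 1.6684 bits, D_KL(Q||P) = 1.6684 bits. The two directions give exactly the same value for this pair.

D_KL(P||Q) = Σ P(x) log₂(P(x)/Q(x))

Computing term by term:
  P(1)·log₂(P(1)/Q(1)) = 0.0098·log₂(0.0098/0.0098) = 0.00000
  P(2)·log₂(P(2)/Q(2)) = 0.1509·log₂(0.1509/0.8295) = -0.37101
  P(3)·log₂(P(3)/Q(3)) = 0.8295·log₂(0.8295/0.1509) = 2.03945
  P(4)·log₂(P(4)/Q(4)) = 0.0098·log₂(0.0098/0.0098) = 0.00000

D_KL(P||Q) = 0.00000 - 0.37101 + 2.03945 + 0.00000 = 1.66844 ≈ 1.6684 bits

D_KL(Q||P) = Σ Q(x) log₂(Q(x)/P(x))

Computing term by term:
  Q(1)·log₂(Q(1)/P(1)) = 0.0098·log₂(0.0098/0.0098) = 0.00000
  Q(2)·log₂(Q(2)/P(2)) = 0.8295·log₂(0.8295/0.1509) = 2.03945
  Q(3)·log₂(Q(3)/P(3)) = 0.1509·log₂(0.1509/0.8295) = -0.37101
  Q(4)·log₂(Q(4)/P(4)) = 0.0098·log₂(0.0098/0.0098) = 0.00000

D_KL(Q||P) = 0.00000 + 2.03945 - 0.37101 + 0.00000 = 1.66844 ≈ 1.6684 bits

These ARE equal here. Q is P with outcomes relabeled (Q(2) = P(3), Q(3) = P(2)) by a relabeling that is its own inverse, so the two sums contain exactly the same terms in a different order. This is a special case — KL divergence is not symmetric in general: D_KL(P||Q) ≠ D_KL(Q||P) for most P, Q.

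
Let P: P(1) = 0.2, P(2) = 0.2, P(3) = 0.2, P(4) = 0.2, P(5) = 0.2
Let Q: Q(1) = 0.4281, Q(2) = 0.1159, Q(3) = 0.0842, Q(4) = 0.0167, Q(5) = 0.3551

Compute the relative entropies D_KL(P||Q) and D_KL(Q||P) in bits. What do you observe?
D_KL(P||Q) = 0.7382 bits, D_KL(Q||P) = 0.5080 bits. The two directions give different values (D_KL(P||Q) exceeds D_KL(Q||P) by 0.2302 bits): KL divergence is asymmetric.

D_KL(P||Q) = Σ P(x) log₂(P(x)/Q(x))

Computing term by term:
  P(1)·log₂(P(1)/Q(1)) = 0.2·log₂(0.2/0.4281) = -0.21959
  P(2)·log₂(P(2)/Q(2)) = 0.2·log₂(0.2/0.1159) = 0.15742
  P(3)·log₂(P(3)/Q(3)) = 0.2·log₂(0.2/0.0842) = 0.24962
  P(4)·log₂(P(4)/Q(4)) = 0.2·log₂(0.2/0.0167) = 0.71642
  P(5)·log₂(P(5)/Q(5)) = 0.2·log₂(0.2/0.3551) = -0.16565

D_KL(P||Q) = -0.21959 + 0.15742 + 0.24962 + 0.71642 - 0.16565 = 0.73822 ≈ 0.7382 bits

D_KL(Q||P) = Σ Q(x) log₂(Q(x)/P(x))

Computing term by term:
  Q(1)·log₂(Q(1)/P(1)) = 0.4281·log₂(0.4281/0.2) = 0.47003
  Q(2)·log₂(Q(2)/P(2)) = 0.1159·log₂(0.1159/0.2) = -0.09123
  Q(3)·log₂(Q(3)/P(3)) = 0.0842·log₂(0.0842/0.2) = -0.10509
  Q(4)·log₂(Q(4)/P(4)) = 0.0167·log₂(0.0167/0.2) = -0.05982
  Q(5)·log₂(Q(5)/P(5)) = 0.3551·log₂(0.3551/0.2) = 0.29410

D_KL(Q||P) = 0.47003 - 0.09123 - 0.10509 - 0.05982 + 0.29410 = 0.50799 ≈ 0.5080 bits

These are NOT equal (difference: 0.2302 bits). KL divergence is asymmetric: D_KL(P||Q) ≠ D_KL(Q||P) in general.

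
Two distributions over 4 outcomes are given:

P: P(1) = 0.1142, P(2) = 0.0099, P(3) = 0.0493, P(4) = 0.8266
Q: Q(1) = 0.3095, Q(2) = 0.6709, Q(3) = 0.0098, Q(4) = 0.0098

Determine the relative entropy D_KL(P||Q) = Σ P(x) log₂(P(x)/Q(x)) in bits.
5.1792 bits

D_KL(P||Q) = Σ P(x) log₂(P(x)/Q(x))

Computing term by term:
  P(1)·log₂(P(1)/Q(1)) = 0.1142·log₂(0.1142/0.3095) = -0.16426
  P(2)·log₂(P(2)/Q(2)) = 0.0099·log₂(0.0099/0.6709) = -0.06022
  P(3)·log₂(P(3)/Q(3)) = 0.0493·log₂(0.0493/0.0098) = 0.11491
  P(4)·log₂(P(4)/Q(4)) = 0.8266·log₂(0.8266/0.0098) = 5.28880

D_KL(P||Q) = -0.16426 - 0.06022 + 0.11491 + 5.28880 = 5.17923 ≈ 5.1792 bits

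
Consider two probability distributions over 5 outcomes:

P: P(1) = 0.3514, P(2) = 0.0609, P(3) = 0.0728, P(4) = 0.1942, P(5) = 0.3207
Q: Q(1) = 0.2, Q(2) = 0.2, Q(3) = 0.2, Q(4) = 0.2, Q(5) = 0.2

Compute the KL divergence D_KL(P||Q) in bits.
0.2853 bits

D_KL(P||Q) = Σ P(x) log₂(P(x)/Q(x))

Computing term by term:
  P(1)·log₂(P(1)/Q(1)) = 0.3514·log₂(0.3514/0.2) = 0.28573
  P(2)·log₂(P(2)/Q(2)) = 0.0609·log₂(0.0609/0.2) = -0.10447
  P(3)·log₂(P(3)/Q(3)) = 0.0728·log₂(0.0728/0.2) = -0.10614
  P(4)·log₂(P(4)/Q(4)) = 0.1942·log₂(0.1942/0.2) = -0.00825
  P(5)·log₂(P(5)/Q(5)) = 0.3207·log₂(0.3207/0.2) = 0.21847

D_KL(P||Q) = 0.28573 - 0.10447 - 0.10614 - 0.00825 + 0.21847 = 0.28534 ≈ 0.2853 bits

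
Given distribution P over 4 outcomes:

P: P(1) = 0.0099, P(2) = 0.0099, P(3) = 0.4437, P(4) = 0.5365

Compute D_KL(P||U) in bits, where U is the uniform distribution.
0.8660 bits

U(i) = 1/4 for all i

D_KL(P||U) = Σ P(x) log₂(P(x) / (1/4))
           = Σ P(x) log₂(P(x)) + log₂(4)
           = log₂(4) - H(P)

H(P) = -Σ P(x) log₂(P(x)):
  -P(1)·log₂(P(1)) = -(0.0099)·log₂(0.0099) = 0.06592
  -P(2)·log₂(P(2)) = -(0.0099)·log₂(0.0099) = 0.06592
  -P(3)·log₂(P(3)) = -(0.4437)·log₂(0.4437) = 0.52017
  -P(4)·log₂(P(4)) = -(0.5365)·log₂(0.5365) = 0.48196
H(P) = 0.06592 + 0.06592 + 0.52017 + 0.48196 = 1.13397 bits

log₂(4) = 2.00000 bits

D_KL(P||U) = 2.00000 - 1.13397 = 0.86603 ≈ 0.8660 bits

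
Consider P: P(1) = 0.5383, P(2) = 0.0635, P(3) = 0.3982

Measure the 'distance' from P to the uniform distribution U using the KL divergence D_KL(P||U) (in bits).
0.3225 bits

U(i) = 1/3 for all i

D_KL(P||U) = Σ P(x) log₂(P(x) / (1/3))
           = Σ P(x) log₂(P(x)) + log₂(3)
           = log₂(3) - H(P)

H(P) = -Σ P(x) log₂(P(x)):
  -P(1)·log₂(P(1)) = -(0.5383)·log₂(0.5383) = 0.48098
  -P(2)·log₂(P(2)) = -(0.0635)·log₂(0.0635) = 0.25255
  -P(3)·log₂(P(3)) = -(0.3982)·log₂(0.3982) = 0.52898
H(P) = 0.48098 + 0.25255 + 0.52898 = 1.26251 bits

log₂(3) = 1.58496 bits

D_KL(P||U) = 1.58496 - 1.26251 = 0.32245 ≈ 0.3225 bits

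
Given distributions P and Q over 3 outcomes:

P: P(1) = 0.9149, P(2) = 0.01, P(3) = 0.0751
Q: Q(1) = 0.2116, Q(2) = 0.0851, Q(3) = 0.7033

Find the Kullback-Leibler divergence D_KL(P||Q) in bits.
1.6593 bits

D_KL(P||Q) = Σ P(x) log₂(P(x)/Q(x))

Computing term by term:
  P(1)·log₂(P(1)/Q(1)) = 0.9149·log₂(0.9149/0.2116) = 1.93252
  P(2)·log₂(P(2)/Q(2)) = 0.01·log₂(0.01/0.0851) = -0.03089
  P(3)·log₂(P(3)/Q(3)) = 0.0751·log₂(0.0751/0.7033) = -0.24237

D_KL(P||Q) = 1.93252 - 0.03089 - 0.24237 = 1.65926 ≈ 1.6593 bits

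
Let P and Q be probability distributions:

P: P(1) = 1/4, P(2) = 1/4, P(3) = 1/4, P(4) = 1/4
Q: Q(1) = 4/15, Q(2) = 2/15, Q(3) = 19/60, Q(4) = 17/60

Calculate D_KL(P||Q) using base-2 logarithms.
0.0730 bits

D_KL(P||Q) = Σ P(x) log₂(P(x)/Q(x))

Computing term by term:
  P(1)·log₂(P(1)/Q(1)) = (1/4)·log₂((1/4)/(4/15)) = -0.02328
  P(2)·log₂(P(2)/Q(2)) = (1/4)·log₂((1/4)/(2/15)) = 0.22672
  P(3)·log₂(P(3)/Q(3)) = (1/4)·log₂((1/4)/(19/60)) = -0.08526
  P(4)·log₂(P(4)/Q(4)) = (1/4)·log₂((1/4)/(17/60)) = -0.04514

D_KL(P||Q) = -0.02328 + 0.22672 - 0.08526 - 0.04514 = 0.07304 ≈ 0.0730 bits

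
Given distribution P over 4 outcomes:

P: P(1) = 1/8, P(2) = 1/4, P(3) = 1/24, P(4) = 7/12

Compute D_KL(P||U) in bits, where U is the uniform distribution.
0.4804 bits

U(i) = 1/4 for all i

D_KL(P||U) = Σ P(x) log₂(P(x) / (1/4))
           = Σ P(x) log₂(P(x)) + log₂(4)
           = log₂(4) - H(P)

H(P) = -Σ P(x) log₂(P(x)):
  -P(1)·log₂(P(1)) = -(1/8)·log₂(1/8) = 0.37500
  -P(2)·log₂(P(2)) = -(1/4)·log₂(1/4) = 0.50000
  -P(3)·log₂(P(3)) = -(1/24)·log₂(1/24) = 0.19104
  -P(4)·log₂(P(4)) = -(7/12)·log₂(7/12) = 0.45360
H(P) = 0.37500 + 0.50000 + 0.19104 + 0.45360 = 1.51964 bits

log₂(4) = 2.00000 bits

D_KL(P||U) = 2.00000 - 1.51964 = 0.48036 ≈ 0.4804 bits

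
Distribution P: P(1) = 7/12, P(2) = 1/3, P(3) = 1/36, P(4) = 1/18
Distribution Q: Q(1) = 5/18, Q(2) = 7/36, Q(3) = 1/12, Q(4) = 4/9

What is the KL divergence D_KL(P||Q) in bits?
0.6729 bits

D_KL(P||Q) = Σ P(x) log₂(P(x)/Q(x))

Computing term by term:
  P(1)·log₂(P(1)/Q(1)) = (7/12)·log₂((7/12)/(5/18)) = 0.62439
  P(2)·log₂(P(2)/Q(2)) = (1/3)·log₂((1/3)/(7/36)) = 0.25920
  P(3)·log₂(P(3)/Q(3)) = (1/36)·log₂((1/36)/(1/12)) = -0.04403
  P(4)·log₂(P(4)/Q(4)) = (1/18)·log₂((1/18)/(4/9)) = -0.16667

D_KL(P||Q) = 0.62439 + 0.25920 - 0.04403 - 0.16667 = 0.67289 ≈ 0.6729 bits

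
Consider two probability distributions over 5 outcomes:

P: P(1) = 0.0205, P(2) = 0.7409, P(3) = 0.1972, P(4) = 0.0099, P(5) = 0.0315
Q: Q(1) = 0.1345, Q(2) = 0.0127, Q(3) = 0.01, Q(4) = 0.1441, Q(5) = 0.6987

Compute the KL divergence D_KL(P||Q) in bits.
4.9599 bits

D_KL(P||Q) = Σ P(x) log₂(P(x)/Q(x))

Computing term by term:
  P(1)·log₂(P(1)/Q(1)) = 0.0205·log₂(0.0205/0.1345) = -0.05564
  P(2)·log₂(P(2)/Q(2)) = 0.7409·log₂(0.7409/0.0127) = 4.34640
  P(3)·log₂(P(3)/Q(3)) = 0.1972·log₂(0.1972/0.01) = 0.84827
  P(4)·log₂(P(4)/Q(4)) = 0.0099·log₂(0.0099/0.1441) = -0.03825
  P(5)·log₂(P(5)/Q(5)) = 0.0315·log₂(0.0315/0.6987) = -0.14084

D_KL(P||Q) = -0.05564 + 4.34640 + 0.84827 - 0.03825 - 0.14084 = 4.95994 ≈ 4.9599 bits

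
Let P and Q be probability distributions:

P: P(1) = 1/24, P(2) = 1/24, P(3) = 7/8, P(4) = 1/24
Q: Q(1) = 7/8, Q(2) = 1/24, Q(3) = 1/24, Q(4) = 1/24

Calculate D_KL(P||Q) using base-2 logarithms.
3.6603 bits

D_KL(P||Q) = Σ P(x) log₂(P(x)/Q(x))

Computing term by term:
  P(1)·log₂(P(1)/Q(1)) = (1/24)·log₂((1/24)/(7/8)) = -0.18301
  P(2)·log₂(P(2)/Q(2)) = (1/24)·log₂((1/24)/(1/24)) = 0.00000
  P(3)·log₂(P(3)/Q(3)) = (7/8)·log₂((7/8)/(1/24)) = 3.84328
  P(4)·log₂(P(4)/Q(4)) = (1/24)·log₂((1/24)/(1/24)) = 0.00000

D_KL(P||Q) = -0.18301 + 0.00000 + 3.84328 + 0.00000 = 3.66027 ≈ 3.6603 bits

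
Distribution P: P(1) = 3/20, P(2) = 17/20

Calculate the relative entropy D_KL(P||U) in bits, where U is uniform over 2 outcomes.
0.3902 bits

U(i) = 1/2 for all i

D_KL(P||U) = Σ P(x) log₂(P(x) / (1/2))
           = Σ P(x) log₂(P(x)) + log₂(2)
           = log₂(2) - H(P)

H(P) = -Σ P(x) log₂(P(x)):
  -P(1)·log₂(P(1)) = -(3/20)·log₂(3/20) = 0.41054
  -P(2)·log₂(P(2)) = -(17/20)·log₂(17/20) = 0.19930
H(P) = 0.41054 + 0.19930 = 0.60984 bits

log₂(2) = 1.00000 bits

D_KL(P||U) = 1.00000 - 0.60984 = 0.39016 ≈ 0.3902 bits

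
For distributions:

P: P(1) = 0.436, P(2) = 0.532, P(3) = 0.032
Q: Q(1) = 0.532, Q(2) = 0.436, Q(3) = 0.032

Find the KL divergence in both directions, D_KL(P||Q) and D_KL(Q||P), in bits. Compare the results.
D_KL(P||Q) = 0.0276 bits, D_KL(Q||P) = 0.0276 bits. The two directions give exactly the same value for this pair.

D_KL(P||Q) = Σ P(x) log₂(P(x)/Q(x))

Computing term by term:
  P(1)·log₂(P(1)/Q(1)) = 0.436·log₂(0.436/0.532) = -0.12517
  P(2)·log₂(P(2)/Q(2)) = 0.532·log₂(0.532/0.436) = 0.15274
  P(3)·log₂(P(3)/Q(3)) = 0.032·log₂(0.032/0.032) = 0.00000

D_KL(P||Q) = -0.12517 + 0.15274 + 0.00000 = 0.02757 ≈ 0.0276 bits

D_KL(Q||P) = Σ Q(x) log₂(Q(x)/P(x))

Computing term by term:
  Q(1)·log₂(Q(1)/P(1)) = 0.532·log₂(0.532/0.436) = 0.15274
  Q(2)·log₂(Q(2)/P(2)) = 0.436·log₂(0.436/0.532) = -0.12517
  Q(3)·log₂(Q(3)/P(3)) = 0.032·log₂(0.032/0.032) = 0.00000

D_KL(Q||P) = 0.15274 - 0.12517 + 0.00000 = 0.02757 ≈ 0.0276 bits

These ARE equal here. Q is P with outcomes relabeled (Q(1) = P(2), Q(2) = P(1)) by a relabeling that is its own inverse, so the two sums contain exactly the same terms in a different order. This is a special case — KL divergence is not symmetric in general: D_KL(P||Q) ≠ D_KL(Q||P) for most P, Q.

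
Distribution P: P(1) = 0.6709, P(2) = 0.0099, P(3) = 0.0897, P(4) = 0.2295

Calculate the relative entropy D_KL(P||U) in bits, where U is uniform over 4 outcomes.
0.7484 bits

U(i) = 1/4 for all i

D_KL(P||U) = Σ P(x) log₂(P(x) / (1/4))
           = Σ P(x) log₂(P(x)) + log₂(4)
           = log₂(4) - H(P)

H(P) = -Σ P(x) log₂(P(x)):
  -P(1)·log₂(P(1)) = -(0.6709)·log₂(0.6709) = 0.38632
  -P(2)·log₂(P(2)) = -(0.0099)·log₂(0.0099) = 0.06592
  -P(3)·log₂(P(3)) = -(0.0897)·log₂(0.0897) = 0.31204
  -P(4)·log₂(P(4)) = -(0.2295)·log₂(0.2295) = 0.48733
H(P) = 0.38632 + 0.06592 + 0.31204 + 0.48733 = 1.25161 bits

log₂(4) = 2.00000 bits

D_KL(P||U) = 2.00000 - 1.25161 = 0.74839 ≈ 0.7484 bits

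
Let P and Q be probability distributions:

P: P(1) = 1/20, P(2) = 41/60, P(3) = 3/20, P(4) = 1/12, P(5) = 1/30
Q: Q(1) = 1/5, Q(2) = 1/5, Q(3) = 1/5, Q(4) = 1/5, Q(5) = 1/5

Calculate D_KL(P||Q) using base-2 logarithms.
0.8576 bits

D_KL(P||Q) = Σ P(x) log₂(P(x)/Q(x))

Computing term by term:
  P(1)·log₂(P(1)/Q(1)) = (1/20)·log₂((1/20)/(1/5)) = -0.10000
  P(2)·log₂(P(2)/Q(2)) = (41/60)·log₂((41/60)/(1/5)) = 1.21127
  P(3)·log₂(P(3)/Q(3)) = (3/20)·log₂((3/20)/(1/5)) = -0.06226
  P(4)·log₂(P(4)/Q(4)) = (1/12)·log₂((1/12)/(1/5)) = -0.10525
  P(5)·log₂(P(5)/Q(5)) = (1/30)·log₂((1/30)/(1/5)) = -0.08617

D_KL(P||Q) = -0.10000 + 1.21127 - 0.06226 - 0.10525 - 0.08617 = 0.85759 ≈ 0.8576 bits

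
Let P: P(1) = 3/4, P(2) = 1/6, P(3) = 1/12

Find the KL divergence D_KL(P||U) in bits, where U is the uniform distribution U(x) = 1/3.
0.5441 bits

U(i) = 1/3 for all i

D_KL(P||U) = Σ P(x) log₂(P(x) / (1/3))
           = Σ P(x) log₂(P(x)) + log₂(3)
           = log₂(3) - H(P)

H(P) = -Σ P(x) log₂(P(x)):
  -P(1)·log₂(P(1)) = -(3/4)·log₂(3/4) = 0.31128
  -P(2)·log₂(P(2)) = -(1/6)·log₂(1/6) = 0.43083
  -P(3)·log₂(P(3)) = -(1/12)·log₂(1/12) = 0.29875
H(P) = 0.31128 + 0.43083 + 0.29875 = 1.04086 bits

log₂(3) = 1.58496 bits

D_KL(P||U) = 1.58496 - 1.04086 = 0.54410 ≈ 0.5441 bits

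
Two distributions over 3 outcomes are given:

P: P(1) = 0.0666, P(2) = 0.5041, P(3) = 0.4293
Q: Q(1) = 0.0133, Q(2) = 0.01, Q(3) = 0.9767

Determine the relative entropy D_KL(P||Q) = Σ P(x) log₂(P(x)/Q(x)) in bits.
2.4967 bits

D_KL(P||Q) = Σ P(x) log₂(P(x)/Q(x))

Computing term by term:
  P(1)·log₂(P(1)/Q(1)) = 0.0666·log₂(0.0666/0.0133) = 0.15478
  P(2)·log₂(P(2)/Q(2)) = 0.5041·log₂(0.5041/0.01) = 2.85101
  P(3)·log₂(P(3)/Q(3)) = 0.4293·log₂(0.4293/0.9767) = -0.50912

D_KL(P||Q) = 0.15478 + 2.85101 - 0.50912 = 2.49667 ≈ 2.4967 bits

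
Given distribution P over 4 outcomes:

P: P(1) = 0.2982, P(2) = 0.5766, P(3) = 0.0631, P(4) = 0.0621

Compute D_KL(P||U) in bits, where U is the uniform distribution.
0.5209 bits

U(i) = 1/4 for all i

D_KL(P||U) = Σ P(x) log₂(P(x) / (1/4))
           = Σ P(x) log₂(P(x)) + log₂(4)
           = log₂(4) - H(P)

H(P) = -Σ P(x) log₂(P(x)):
  -P(1)·log₂(P(1)) = -(0.2982)·log₂(0.2982) = 0.52055
  -P(2)·log₂(P(2)) = -(0.5766)·log₂(0.5766) = 0.45803
  -P(3)·log₂(P(3)) = -(0.0631)·log₂(0.0631) = 0.25153
  -P(4)·log₂(P(4)) = -(0.0621)·log₂(0.0621) = 0.24898
H(P) = 0.52055 + 0.45803 + 0.25153 + 0.24898 = 1.47909 bits

log₂(4) = 2.00000 bits

D_KL(P||U) = 2.00000 - 1.47909 = 0.52091 ≈ 0.5209 bits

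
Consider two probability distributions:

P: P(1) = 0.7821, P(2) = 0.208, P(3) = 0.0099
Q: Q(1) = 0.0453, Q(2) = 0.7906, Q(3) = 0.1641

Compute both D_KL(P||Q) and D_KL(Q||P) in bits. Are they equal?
D_KL(P||Q) = 2.7735 bits, D_KL(Q||P) = 2.0016 bits. No, they are not equal.

D_KL(P||Q) = Σ P(x) log₂(P(x)/Q(x))

Computing term by term:
  P(1)·log₂(P(1)/Q(1)) = 0.7821·log₂(0.7821/0.0453) = 3.21425
  P(2)·log₂(P(2)/Q(2)) = 0.208·log₂(0.208/0.7906) = -0.40068
  P(3)·log₂(P(3)/Q(3)) = 0.0099·log₂(0.0099/0.1641) = -0.04010

D_KL(P||Q) = 3.21425 - 0.40068 - 0.04010 = 2.77347 ≈ 2.7735 bits

D_KL(Q||P) = Σ Q(x) log₂(Q(x)/P(x))

Computing term by term:
  Q(1)·log₂(Q(1)/P(1)) = 0.0453·log₂(0.0453/0.7821) = -0.18617
  Q(2)·log₂(Q(2)/P(2)) = 0.7906·log₂(0.7906/0.208) = 1.52298
  Q(3)·log₂(Q(3)/P(3)) = 0.1641·log₂(0.1641/0.0099) = 0.66477

D_KL(Q||P) = -0.18617 + 1.52298 + 0.66477 = 2.00158 ≈ 2.0016 bits

These are NOT equal (difference: 0.7719 bits). KL divergence is asymmetric: D_KL(P||Q) ≠ D_KL(Q||P) in general.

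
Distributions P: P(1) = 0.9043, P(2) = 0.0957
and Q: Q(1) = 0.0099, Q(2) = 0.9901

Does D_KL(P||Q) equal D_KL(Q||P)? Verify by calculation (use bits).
D_KL(P||Q) = 5.5673 bits, D_KL(Q||P) = 3.2731 bits. No — D_KL(P||Q) ≠ D_KL(Q||P) for this pair.

D_KL(P||Q) = Σ P(x) log₂(P(x)/Q(x))

Computing term by term:
  P(1)·log₂(P(1)/Q(1)) = 0.9043·log₂(0.9043/0.0099) = 5.88991
  P(2)·log₂(P(2)/Q(2)) = 0.0957·log₂(0.0957/0.9901) = -0.32260

D_KL(P||Q) = 5.88991 - 0.32260 = 5.56731 ≈ 5.5673 bits

D_KL(Q||P) = Σ Q(x) log₂(Q(x)/P(x))

Computing term by term:
  Q(1)·log₂(Q(1)/P(1)) = 0.0099·log₂(0.0099/0.9043) = -0.06448
  Q(2)·log₂(Q(2)/P(2)) = 0.9901·log₂(0.9901/0.0957) = 3.33761

D_KL(Q||P) = -0.06448 + 3.33761 = 3.27313 ≈ 3.2731 bits

These are NOT equal (difference: 2.2942 bits). KL divergence is asymmetric: D_KL(P||Q) ≠ D_KL(Q||P) in general.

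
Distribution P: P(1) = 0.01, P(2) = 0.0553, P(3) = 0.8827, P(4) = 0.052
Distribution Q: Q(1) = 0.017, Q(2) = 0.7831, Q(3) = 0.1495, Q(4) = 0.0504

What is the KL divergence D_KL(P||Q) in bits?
2.0445 bits

D_KL(P||Q) = Σ P(x) log₂(P(x)/Q(x))

Computing term by term:
  P(1)·log₂(P(1)/Q(1)) = 0.01·log₂(0.01/0.017) = -0.00766
  P(2)·log₂(P(2)/Q(2)) = 0.0553·log₂(0.0553/0.7831) = -0.21146
  P(3)·log₂(P(3)/Q(3)) = 0.8827·log₂(0.8827/0.1495) = 2.26128
  P(4)·log₂(P(4)/Q(4)) = 0.052·log₂(0.052/0.0504) = 0.00234

D_KL(P||Q) = -0.00766 - 0.21146 + 2.26128 + 0.00234 = 2.04450 ≈ 2.0445 bits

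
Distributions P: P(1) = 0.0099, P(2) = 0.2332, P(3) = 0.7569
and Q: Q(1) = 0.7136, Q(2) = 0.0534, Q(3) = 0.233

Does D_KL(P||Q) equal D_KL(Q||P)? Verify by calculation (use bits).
D_KL(P||Q) = 1.7214 bits, D_KL(Q||P) = 3.8944 bits. No — D_KL(P||Q) ≠ D_KL(Q||P) for this pair.

D_KL(P||Q) = Σ P(x) log₂(P(x)/Q(x))

Computing term by term:
  P(1)·log₂(P(1)/Q(1)) = 0.0099·log₂(0.0099/0.7136) = -0.06110
  P(2)·log₂(P(2)/Q(2)) = 0.2332·log₂(0.2332/0.0534) = 0.49594
  P(3)·log₂(P(3)/Q(3)) = 0.7569·log₂(0.7569/0.233) = 1.28656

D_KL(P||Q) = -0.06110 + 0.49594 + 1.28656 = 1.72140 ≈ 1.7214 bits

D_KL(Q||P) = Σ Q(x) log₂(Q(x)/P(x))

Computing term by term:
  Q(1)·log₂(Q(1)/P(1)) = 0.7136·log₂(0.7136/0.0099) = 4.40401
  Q(2)·log₂(Q(2)/P(2)) = 0.0534·log₂(0.0534/0.2332) = -0.11356
  Q(3)·log₂(Q(3)/P(3)) = 0.233·log₂(0.233/0.7569) = -0.39605

D_KL(Q||P) = 4.40401 - 0.11356 - 0.39605 = 3.89440 ≈ 3.8944 bits

These are NOT equal (difference: 2.1730 bits). KL divergence is asymmetric: D_KL(P||Q) ≠ D_KL(Q||P) in general.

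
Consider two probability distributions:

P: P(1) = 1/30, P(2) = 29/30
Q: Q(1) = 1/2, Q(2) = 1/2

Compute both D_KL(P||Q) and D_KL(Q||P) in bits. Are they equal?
D_KL(P||Q) = 0.7892 bits, D_KL(Q||P) = 1.4779 bits. No, they are not equal.

D_KL(P||Q) = Σ P(x) log₂(P(x)/Q(x))

Computing term by term:
  P(1)·log₂(P(1)/Q(1)) = (1/30)·log₂((1/30)/(1/2)) = -0.13023
  P(2)·log₂(P(2)/Q(2)) = (29/30)·log₂((29/30)/(1/2)) = 0.91939

D_KL(P||Q) = -0.13023 + 0.91939 = 0.78916 ≈ 0.7892 bits

D_KL(Q||P) = Σ Q(x) log₂(Q(x)/P(x))

Computing term by term:
  Q(1)·log₂(Q(1)/P(1)) = (1/2)·log₂((1/2)/(1/30)) = 1.95345
  Q(2)·log₂(Q(2)/P(2)) = (1/2)·log₂((1/2)/(29/30)) = -0.47555

D_KL(Q||P) = 1.95345 - 0.47555 = 1.47790 ≈ 1.4779 bits

These are NOT equal (difference: 0.6887 bits). KL divergence is asymmetric: D_KL(P||Q) ≠ D_KL(Q||P) in general.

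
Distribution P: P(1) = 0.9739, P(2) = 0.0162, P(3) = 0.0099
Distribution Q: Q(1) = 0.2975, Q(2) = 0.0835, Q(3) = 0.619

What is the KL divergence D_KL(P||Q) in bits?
1.5688 bits

D_KL(P||Q) = Σ P(x) log₂(P(x)/Q(x))

Computing term by term:
  P(1)·log₂(P(1)/Q(1)) = 0.9739·log₂(0.9739/0.2975) = 1.66623
  P(2)·log₂(P(2)/Q(2)) = 0.0162·log₂(0.0162/0.0835) = -0.03833
  P(3)·log₂(P(3)/Q(3)) = 0.0099·log₂(0.0099/0.619) = -0.05907

D_KL(P||Q) = 1.66623 - 0.03833 - 0.05907 = 1.56883 ≈ 1.5688 bits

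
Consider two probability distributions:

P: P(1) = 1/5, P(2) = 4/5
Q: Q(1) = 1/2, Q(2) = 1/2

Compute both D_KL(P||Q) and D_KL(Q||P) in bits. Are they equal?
D_KL(P||Q) = 0.2781 bits, D_KL(Q||P) = 0.3219 bits. No, they are not equal.

D_KL(P||Q) = Σ P(x) log₂(P(x)/Q(x))

Computing term by term:
  P(1)·log₂(P(1)/Q(1)) = (1/5)·log₂((1/5)/(1/2)) = -0.26439
  P(2)·log₂(P(2)/Q(2)) = (4/5)·log₂((4/5)/(1/2)) = 0.54246

D_KL(P||Q) = -0.26439 + 0.54246 = 0.27807 ≈ 0.2781 bits

D_KL(Q||P) = Σ Q(x) log₂(Q(x)/P(x))

Computing term by term:
  Q(1)·log₂(Q(1)/P(1)) = (1/2)·log₂((1/2)/(1/5)) = 0.66096
  Q(2)·log₂(Q(2)/P(2)) = (1/2)·log₂((1/2)/(4/5)) = -0.33904

D_KL(Q||P) = 0.66096 - 0.33904 = 0.32192 ≈ 0.3219 bits

These are NOT equal (difference: 0.0438 bits). KL divergence is asymmetric: D_KL(P||Q) ≠ D_KL(Q||P) in general.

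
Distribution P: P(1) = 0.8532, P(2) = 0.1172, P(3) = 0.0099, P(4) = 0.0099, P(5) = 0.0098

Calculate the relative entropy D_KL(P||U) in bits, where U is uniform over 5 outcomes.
1.5668 bits

U(i) = 1/5 for all i

D_KL(P||U) = Σ P(x) log₂(P(x) / (1/5))
           = Σ P(x) log₂(P(x)) + log₂(5)
           = log₂(5) - H(P)

H(P) = -Σ P(x) log₂(P(x)):
  -P(1)·log₂(P(1)) = -(0.8532)·log₂(0.8532) = 0.19542
  -P(2)·log₂(P(2)) = -(0.1172)·log₂(0.1172) = 0.36249
  -P(3)·log₂(P(3)) = -(0.0099)·log₂(0.0099) = 0.06592
  -P(4)·log₂(P(4)) = -(0.0099)·log₂(0.0099) = 0.06592
  -P(5)·log₂(P(5)) = -(0.0098)·log₂(0.0098) = 0.06540
H(P) = 0.19542 + 0.36249 + 0.06592 + 0.06592 + 0.06540 = 0.75515 bits

log₂(5) = 2.32193 bits

D_KL(P||U) = 2.32193 - 0.75515 = 1.56678 ≈ 1.5668 bits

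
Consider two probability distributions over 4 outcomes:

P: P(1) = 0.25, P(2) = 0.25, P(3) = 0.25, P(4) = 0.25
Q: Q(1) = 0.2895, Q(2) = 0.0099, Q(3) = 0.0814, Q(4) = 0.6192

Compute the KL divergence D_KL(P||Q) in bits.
1.1893 bits

D_KL(P||Q) = Σ P(x) log₂(P(x)/Q(x))

Computing term by term:
  P(1)·log₂(P(1)/Q(1)) = 0.25·log₂(0.25/0.2895) = -0.05291
  P(2)·log₂(P(2)/Q(2)) = 0.25·log₂(0.25/0.0099) = 1.16459
  P(3)·log₂(P(3)/Q(3)) = 0.25·log₂(0.25/0.0814) = 0.40471
  P(4)·log₂(P(4)/Q(4)) = 0.25·log₂(0.25/0.6192) = -0.32712

D_KL(P||Q) = -0.05291 + 1.16459 + 0.40471 - 0.32712 = 1.18927 ≈ 1.1893 bits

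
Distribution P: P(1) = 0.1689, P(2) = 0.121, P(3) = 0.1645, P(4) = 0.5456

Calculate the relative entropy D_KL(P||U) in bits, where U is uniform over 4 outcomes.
0.2927 bits

U(i) = 1/4 for all i

D_KL(P||U) = Σ P(x) log₂(P(x) / (1/4))
           = Σ P(x) log₂(P(x)) + log₂(4)
           = log₂(4) - H(P)

H(P) = -Σ P(x) log₂(P(x)):
  -P(1)·log₂(P(1)) = -(0.1689)·log₂(0.1689) = 0.43336
  -P(2)·log₂(P(2)) = -(0.121)·log₂(0.121) = 0.36868
  -P(3)·log₂(P(3)) = -(0.1645)·log₂(0.1645) = 0.42833
  -P(4)·log₂(P(4)) = -(0.5456)·log₂(0.5456) = 0.47690
H(P) = 0.43336 + 0.36868 + 0.42833 + 0.47690 = 1.70727 bits

log₂(4) = 2.00000 bits

D_KL(P||U) = 2.00000 - 1.70727 = 0.29273 ≈ 0.2927 bits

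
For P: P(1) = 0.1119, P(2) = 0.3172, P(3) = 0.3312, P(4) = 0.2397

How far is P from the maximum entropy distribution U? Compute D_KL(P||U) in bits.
0.0990 bits

U(i) = 1/4 for all i

D_KL(P||U) = Σ P(x) log₂(P(x) / (1/4))
           = Σ P(x) log₂(P(x)) + log₂(4)
           = log₂(4) - H(P)

H(P) = -Σ P(x) log₂(P(x)):
  -P(1)·log₂(P(1)) = -(0.1119)·log₂(0.1119) = 0.35357
  -P(2)·log₂(P(2)) = -(0.3172)·log₂(0.3172) = 0.52545
  -P(3)·log₂(P(3)) = -(0.3312)·log₂(0.3312) = 0.52801
  -P(4)·log₂(P(4)) = -(0.2397)·log₂(0.2397) = 0.49395
H(P) = 0.35357 + 0.52545 + 0.52801 + 0.49395 = 1.90098 bits

log₂(4) = 2.00000 bits

D_KL(P||U) = 2.00000 - 1.90098 = 0.09902 ≈ 0.0990 bits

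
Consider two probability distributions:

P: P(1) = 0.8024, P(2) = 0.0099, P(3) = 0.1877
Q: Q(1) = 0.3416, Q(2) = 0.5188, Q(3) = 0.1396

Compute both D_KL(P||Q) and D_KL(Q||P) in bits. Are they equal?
D_KL(P||Q) = 1.0122 bits, D_KL(Q||P) = 2.4827 bits. No, they are not equal.

D_KL(P||Q) = Σ P(x) log₂(P(x)/Q(x))

Computing term by term:
  P(1)·log₂(P(1)/Q(1)) = 0.8024·log₂(0.8024/0.3416) = 0.98857
  P(2)·log₂(P(2)/Q(2)) = 0.0099·log₂(0.0099/0.5188) = -0.05654
  P(3)·log₂(P(3)/Q(3)) = 0.1877·log₂(0.1877/0.1396) = 0.08017

D_KL(P||Q) = 0.98857 - 0.05654 + 0.08017 = 1.01220 ≈ 1.0122 bits

D_KL(Q||P) = Σ Q(x) log₂(Q(x)/P(x))

Computing term by term:
  Q(1)·log₂(Q(1)/P(1)) = 0.3416·log₂(0.3416/0.8024) = -0.42086
  Q(2)·log₂(Q(2)/P(2)) = 0.5188·log₂(0.5188/0.0099) = 2.96318
  Q(3)·log₂(Q(3)/P(3)) = 0.1396·log₂(0.1396/0.1877) = -0.05963

D_KL(Q||P) = -0.42086 + 2.96318 - 0.05963 = 2.48269 ≈ 2.4827 bits

These are NOT equal (difference: 1.4705 bits). KL divergence is asymmetric: D_KL(P||Q) ≠ D_KL(Q||P) in general.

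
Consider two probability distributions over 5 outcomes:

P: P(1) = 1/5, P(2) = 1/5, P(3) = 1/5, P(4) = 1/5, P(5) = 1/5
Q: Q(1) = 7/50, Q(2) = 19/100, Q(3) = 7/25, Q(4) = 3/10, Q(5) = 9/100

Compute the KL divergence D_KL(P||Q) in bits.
0.1340 bits

D_KL(P||Q) = Σ P(x) log₂(P(x)/Q(x))

Computing term by term:
  P(1)·log₂(P(1)/Q(1)) = (1/5)·log₂((1/5)/(7/50)) = 0.10291
  P(2)·log₂(P(2)/Q(2)) = (1/5)·log₂((1/5)/(19/100)) = 0.01480
  P(3)·log₂(P(3)/Q(3)) = (1/5)·log₂((1/5)/(7/25)) = -0.09709
  P(4)·log₂(P(4)/Q(4)) = (1/5)·log₂((1/5)/(3/10)) = -0.11699
  P(5)·log₂(P(5)/Q(5)) = (1/5)·log₂((1/5)/(9/100)) = 0.23040

D_KL(P||Q) = 0.10291 + 0.01480 - 0.09709 - 0.11699 + 0.23040 = 0.13403 ≈ 0.1340 bits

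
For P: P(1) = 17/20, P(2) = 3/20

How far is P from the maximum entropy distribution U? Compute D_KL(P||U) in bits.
0.3902 bits

U(i) = 1/2 for all i

D_KL(P||U) = Σ P(x) log₂(P(x) / (1/2))
           = Σ P(x) log₂(P(x)) + log₂(2)
           = log₂(2) - H(P)

H(P) = -Σ P(x) log₂(P(x)):
  -P(1)·log₂(P(1)) = -(17/20)·log₂(17/20) = 0.19930
  -P(2)·log₂(P(2)) = -(3/20)·log₂(3/20) = 0.41054
H(P) = 0.19930 + 0.41054 = 0.60984 bits

log₂(2) = 1.00000 bits

D_KL(P||U) = 1.00000 - 0.60984 = 0.39016 ≈ 0.3902 bits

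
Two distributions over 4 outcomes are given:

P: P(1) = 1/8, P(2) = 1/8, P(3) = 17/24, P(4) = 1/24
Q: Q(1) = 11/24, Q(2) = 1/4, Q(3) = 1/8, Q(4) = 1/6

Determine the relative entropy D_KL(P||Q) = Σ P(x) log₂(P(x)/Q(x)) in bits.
1.3300 bits

D_KL(P||Q) = Σ P(x) log₂(P(x)/Q(x))

Computing term by term:
  P(1)·log₂(P(1)/Q(1)) = (1/8)·log₂((1/8)/(11/24)) = -0.23431
  P(2)·log₂(P(2)/Q(2)) = (1/8)·log₂((1/8)/(1/4)) = -0.12500
  P(3)·log₂(P(3)/Q(3)) = (17/24)·log₂((17/24)/(1/8)) = 1.77260
  P(4)·log₂(P(4)/Q(4)) = (1/24)·log₂((1/24)/(1/6)) = -0.08333

D_KL(P||Q) = -0.23431 - 0.12500 + 1.77260 - 0.08333 = 1.32996 ≈ 1.3300 bits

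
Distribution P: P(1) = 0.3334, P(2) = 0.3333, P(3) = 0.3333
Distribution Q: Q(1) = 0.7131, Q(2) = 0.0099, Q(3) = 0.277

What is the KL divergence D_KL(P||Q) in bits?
1.4142 bits

D_KL(P||Q) = Σ P(x) log₂(P(x)/Q(x))

Computing term by term:
  P(1)·log₂(P(1)/Q(1)) = 0.3334·log₂(0.3334/0.7131) = -0.36569
  P(2)·log₂(P(2)/Q(2)) = 0.3333·log₂(0.3333/0.0099) = 1.69091
  P(3)·log₂(P(3)/Q(3)) = 0.3333·log₂(0.3333/0.277) = 0.08897

D_KL(P||Q) = -0.36569 + 1.69091 + 0.08897 = 1.41419 ≈ 1.4142 bits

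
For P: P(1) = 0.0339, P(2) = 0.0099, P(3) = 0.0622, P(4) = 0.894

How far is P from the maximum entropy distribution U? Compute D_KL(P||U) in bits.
1.3748 bits

U(i) = 1/4 for all i

D_KL(P||U) = Σ P(x) log₂(P(x) / (1/4))
           = Σ P(x) log₂(P(x)) + log₂(4)
           = log₂(4) - H(P)

H(P) = -Σ P(x) log₂(P(x)):
  -P(1)·log₂(P(1)) = -(0.0339)·log₂(0.0339) = 0.16552
  -P(2)·log₂(P(2)) = -(0.0099)·log₂(0.0099) = 0.06592
  -P(3)·log₂(P(3)) = -(0.0622)·log₂(0.0622) = 0.24923
  -P(4)·log₂(P(4)) = -(0.894)·log₂(0.894) = 0.14452
H(P) = 0.16552 + 0.06592 + 0.24923 + 0.14452 = 0.62519 bits

log₂(4) = 2.00000 bits

D_KL(P||U) = 2.00000 - 0.62519 = 1.37481 ≈ 1.3748 bits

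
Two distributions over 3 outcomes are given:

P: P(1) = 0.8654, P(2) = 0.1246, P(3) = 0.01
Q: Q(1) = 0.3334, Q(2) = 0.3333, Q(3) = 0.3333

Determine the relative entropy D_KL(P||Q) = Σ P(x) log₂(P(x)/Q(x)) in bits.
0.9634 bits

D_KL(P||Q) = Σ P(x) log₂(P(x)/Q(x))

Computing term by term:
  P(1)·log₂(P(1)/Q(1)) = 0.8654·log₂(0.8654/0.3334) = 1.19089
  P(2)·log₂(P(2)/Q(2)) = 0.1246·log₂(0.1246/0.3333) = -0.17687
  P(3)·log₂(P(3)/Q(3)) = 0.01·log₂(0.01/0.3333) = -0.05059

D_KL(P||Q) = 1.19089 - 0.17687 - 0.05059 = 0.96343 ≈ 0.9634 bits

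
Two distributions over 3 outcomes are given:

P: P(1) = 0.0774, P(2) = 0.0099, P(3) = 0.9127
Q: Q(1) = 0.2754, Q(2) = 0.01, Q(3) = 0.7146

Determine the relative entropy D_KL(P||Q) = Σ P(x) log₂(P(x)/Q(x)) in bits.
0.1803 bits

D_KL(P||Q) = Σ P(x) log₂(P(x)/Q(x))

Computing term by term:
  P(1)·log₂(P(1)/Q(1)) = 0.0774·log₂(0.0774/0.2754) = -0.14173
  P(2)·log₂(P(2)/Q(2)) = 0.0099·log₂(0.0099/0.01) = -0.00014
  P(3)·log₂(P(3)/Q(3)) = 0.9127·log₂(0.9127/0.7146) = 0.32219

D_KL(P||Q) = -0.14173 - 0.00014 + 0.32219 = 0.18032 ≈ 0.1803 bits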